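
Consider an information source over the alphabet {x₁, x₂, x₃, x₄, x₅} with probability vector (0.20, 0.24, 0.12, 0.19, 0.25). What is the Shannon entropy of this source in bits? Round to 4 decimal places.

2.2808 bits

H = −Σ pᵢ log₂ pᵢ.
−0.20·log₂(0.20) = 0.4644
−0.24·log₂(0.24) = 0.4941
−0.12·log₂(0.12) = 0.3671
−0.19·log₂(0.19) = 0.4552
−0.25·log₂(0.25) = 0.5000
Sum ≈ 2.2808 → 2.2808 bits.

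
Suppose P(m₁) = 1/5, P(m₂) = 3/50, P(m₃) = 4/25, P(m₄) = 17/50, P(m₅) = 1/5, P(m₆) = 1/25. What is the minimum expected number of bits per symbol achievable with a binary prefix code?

Repeatedly combine the two least-probable nodes; the expected code length is the sum of the merged weights.
merge 1/25 + 3/50 → 1/10
merge 1/10 + 4/25 → 13/50
merge 1/5 + 1/5 → 2/5
merge 13/50 + 17/50 → 3/5
merge 2/5 + 3/5 → 1
L = 1/10 + 13/50 + 2/5 + 3/5 + 1 = 59/25 = 2.36 bits/symbol.

2.36 bits/symbol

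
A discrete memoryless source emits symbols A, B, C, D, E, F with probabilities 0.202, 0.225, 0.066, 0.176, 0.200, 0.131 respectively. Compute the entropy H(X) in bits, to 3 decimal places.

2.499 bits

H = −Σ pᵢ log₂ pᵢ.
−0.202·log₂(0.202) = 0.4661
−0.225·log₂(0.225) = 0.4842
−0.066·log₂(0.066) = 0.2588
−0.176·log₂(0.176) = 0.4411
−0.200·log₂(0.200) = 0.4644
−0.131·log₂(0.131) = 0.3841
Sum ≈ 2.4988 → 2.499 bits.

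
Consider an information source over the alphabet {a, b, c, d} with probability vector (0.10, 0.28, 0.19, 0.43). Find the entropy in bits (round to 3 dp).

1.825 bits

H = −Σ pᵢ log₂ pᵢ.
−0.10·log₂(0.10) = 0.3322
−0.28·log₂(0.28) = 0.5142
−0.19·log₂(0.19) = 0.4552
−0.43·log₂(0.43) = 0.5236
Sum ≈ 1.8252 → 1.825 bits.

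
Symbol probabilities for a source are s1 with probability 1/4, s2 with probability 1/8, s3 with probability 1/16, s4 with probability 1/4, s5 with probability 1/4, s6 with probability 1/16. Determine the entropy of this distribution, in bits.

2.375 bits

Each probability is a power of 1/2, so log₂(1/p) is an integer.
H = Σ p·log₂(1/p) = 1/4·2 + 1/8·3 + 1/16·4 + 1/4·2 + 1/4·2 + 1/16·4 = 2.375 bits.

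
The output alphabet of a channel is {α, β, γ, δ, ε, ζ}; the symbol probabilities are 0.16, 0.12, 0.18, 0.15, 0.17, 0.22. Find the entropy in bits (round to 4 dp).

H = −Σ pᵢ log₂ pᵢ.
−0.16·log₂(0.16) = 0.4230
−0.12·log₂(0.12) = 0.3671
−0.18·log₂(0.18) = 0.4453
−0.15·log₂(0.15) = 0.4105
−0.17·log₂(0.17) = 0.4346
−0.22·log₂(0.22) = 0.4806
Sum ≈ 2.5611 → 2.5611 bits.

2.5611 bits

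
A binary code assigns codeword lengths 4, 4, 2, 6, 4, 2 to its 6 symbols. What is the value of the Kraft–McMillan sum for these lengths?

With common denominator 2^6 = 64: Σ 2^(−ℓᵢ) = 4/64 + 4/64 + 16/64 + 1/64 + 4/64 + 16/64 = 45/64 = 0.703125.

0.703125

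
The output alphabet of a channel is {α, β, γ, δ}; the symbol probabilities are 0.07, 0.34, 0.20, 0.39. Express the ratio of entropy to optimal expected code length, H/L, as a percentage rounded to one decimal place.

95.3%

Entropy H = −Σ p log₂ p ≈ 1.7919 bits.
Huffman merges: 7/100+1/5→27/100; 27/100+17/50→61/100; 39/100+61/100→1. L = 47/25 ≈ 1.8800.
Efficiency = H/L = 1.7919/1.8800 = 95.3%.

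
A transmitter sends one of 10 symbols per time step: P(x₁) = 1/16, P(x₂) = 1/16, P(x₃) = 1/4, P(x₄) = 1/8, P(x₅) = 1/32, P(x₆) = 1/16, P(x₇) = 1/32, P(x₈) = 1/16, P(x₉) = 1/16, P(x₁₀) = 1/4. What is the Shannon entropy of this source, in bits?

2.9375 bits

Each probability is a power of 1/2, so log₂(1/p) is an integer.
H = Σ p·log₂(1/p) = 1/16·4 + 1/16·4 + 1/4·2 + 1/8·3 + 1/32·5 + 1/16·4 + 1/32·5 + 1/16·4 + 1/16·4 + 1/4·2 = 2.9375 bits.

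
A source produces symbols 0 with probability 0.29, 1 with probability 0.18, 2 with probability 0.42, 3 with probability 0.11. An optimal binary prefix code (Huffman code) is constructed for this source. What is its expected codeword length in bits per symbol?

1.87 bits/symbol

Repeatedly combine the two least-probable nodes; the expected code length is the sum of the merged weights.
merge 11/100 + 9/50 → 29/100
merge 29/100 + 29/100 → 29/50
merge 21/50 + 29/50 → 1
L = 29/100 + 29/50 + 1 = 187/100 = 1.87 bits/symbol.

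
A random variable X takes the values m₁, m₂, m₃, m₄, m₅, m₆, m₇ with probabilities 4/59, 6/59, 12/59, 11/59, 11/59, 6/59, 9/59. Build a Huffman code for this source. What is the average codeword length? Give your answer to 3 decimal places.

Repeatedly combine the two least-probable nodes; the expected code length is the sum of the merged weights.
merge 4/59 + 6/59 → 10/59
merge 6/59 + 9/59 → 15/59
merge 10/59 + 11/59 → 21/59
merge 11/59 + 12/59 → 23/59
merge 15/59 + 21/59 → 36/59
merge 23/59 + 36/59 → 1
L = 10/59 + 15/59 + 21/59 + 23/59 + 36/59 + 1 = 164/59 ≈ 2.780 bits/symbol.

2.780 bits/symbol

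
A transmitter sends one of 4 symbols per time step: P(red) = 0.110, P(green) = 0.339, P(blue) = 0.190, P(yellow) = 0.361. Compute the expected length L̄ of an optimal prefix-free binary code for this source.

1.939 bits/symbol

Repeatedly combine the two least-probable nodes; the expected code length is the sum of the merged weights.
merge 11/100 + 19/100 → 3/10
merge 3/10 + 339/1000 → 639/1000
merge 361/1000 + 639/1000 → 1
L = 3/10 + 639/1000 + 1 = 1939/1000 = 1.939 bits/symbol.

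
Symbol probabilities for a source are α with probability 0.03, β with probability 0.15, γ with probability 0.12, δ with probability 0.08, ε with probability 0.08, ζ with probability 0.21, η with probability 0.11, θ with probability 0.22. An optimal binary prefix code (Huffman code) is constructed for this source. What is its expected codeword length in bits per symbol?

2.87 bits/symbol

Repeatedly combine the two least-probable nodes; the expected code length is the sum of the merged weights.
merge 3/100 + 2/25 → 11/100
merge 2/25 + 11/100 → 19/100
merge 11/100 + 3/25 → 23/100
merge 3/20 + 19/100 → 17/50
merge 21/100 + 11/50 → 43/100
merge 23/100 + 17/50 → 57/100
merge 43/100 + 57/100 → 1
L = 11/100 + 19/100 + 23/100 + 17/50 + 43/100 + 57/100 + 1 = 287/100 = 2.87 bits/symbol.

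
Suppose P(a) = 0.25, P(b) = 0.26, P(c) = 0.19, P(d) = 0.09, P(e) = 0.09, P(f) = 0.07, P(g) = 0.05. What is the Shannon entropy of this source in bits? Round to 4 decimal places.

H = −Σ pᵢ log₂ pᵢ.
−0.25·log₂(0.25) = 0.5000
−0.26·log₂(0.26) = 0.5053
−0.19·log₂(0.19) = 0.4552
−0.09·log₂(0.09) = 0.3127
−0.09·log₂(0.09) = 0.3127
−0.07·log₂(0.07) = 0.2686
−0.05·log₂(0.05) = 0.2161
Sum ≈ 2.5705 → 2.5705 bits.

2.5705 bits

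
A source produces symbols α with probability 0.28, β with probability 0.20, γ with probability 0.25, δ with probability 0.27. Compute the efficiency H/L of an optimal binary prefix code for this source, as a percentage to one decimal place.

Entropy H = −Σ p log₂ p ≈ 1.9886 bits.
Huffman merges: 1/5+1/4→9/20; 27/100+7/25→11/20; 9/20+11/20→1. L = 2 ≈ 2.0000.
Efficiency = H/L = 1.9886/2.0000 = 99.4%.

99.4%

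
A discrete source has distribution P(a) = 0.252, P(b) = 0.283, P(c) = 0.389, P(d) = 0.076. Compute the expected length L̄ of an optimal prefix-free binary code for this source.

1.939 bits/symbol

Repeatedly combine the two least-probable nodes; the expected code length is the sum of the merged weights.
merge 19/250 + 63/250 → 41/125
merge 283/1000 + 41/125 → 611/1000
merge 389/1000 + 611/1000 → 1
L = 41/125 + 611/1000 + 1 = 1939/1000 = 1.939 bits/symbol.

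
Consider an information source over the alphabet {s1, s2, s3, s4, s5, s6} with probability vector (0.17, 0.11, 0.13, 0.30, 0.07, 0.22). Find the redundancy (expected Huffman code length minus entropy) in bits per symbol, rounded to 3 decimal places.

0.042 bits

Entropy H = −Σ p log₂ p ≈ 2.4377 bits.
Huffman merges: 7/100+11/100→9/50; 13/100+17/100→3/10; 9/50+11/50→2/5; 3/10+3/10→3/5; 2/5+3/5→1. L = 62/25 ≈ 2.4800.
L − H = 2.4800 − 2.4377 = 0.042 bits.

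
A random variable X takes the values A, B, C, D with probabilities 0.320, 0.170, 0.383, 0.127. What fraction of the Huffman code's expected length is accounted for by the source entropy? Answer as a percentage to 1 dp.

Entropy H = −Σ p log₂ p ≈ 1.8690 bits.
Huffman merges: 127/1000+17/100→297/1000; 297/1000+8/25→617/1000; 383/1000+617/1000→1. L = 957/500 ≈ 1.9140.
Efficiency = H/L = 1.8690/1.9140 = 97.6%.

97.6%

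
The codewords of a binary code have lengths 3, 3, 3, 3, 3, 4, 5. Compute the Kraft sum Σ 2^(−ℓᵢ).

With common denominator 2^5 = 32: Σ 2^(−ℓᵢ) = 4/32 + 4/32 + 4/32 + 4/32 + 4/32 + 2/32 + 1/32 = 23/32 = 0.71875.

0.71875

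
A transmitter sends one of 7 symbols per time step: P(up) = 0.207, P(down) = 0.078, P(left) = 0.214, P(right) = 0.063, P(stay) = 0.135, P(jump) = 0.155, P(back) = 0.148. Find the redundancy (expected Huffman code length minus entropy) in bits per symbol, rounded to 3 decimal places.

0.020 bits

Entropy H = −Σ p log₂ p ≈ 2.6996 bits.
Huffman merges: 63/1000+39/500→141/1000; 27/200+141/1000→69/250; 37/250+31/200→303/1000; 207/1000+107/500→421/1000; 69/250+303/1000→579/1000; 421/1000+579/1000→1. L = 68/25 ≈ 2.7200.
L − H = 2.7200 − 2.6996 = 0.020 bits.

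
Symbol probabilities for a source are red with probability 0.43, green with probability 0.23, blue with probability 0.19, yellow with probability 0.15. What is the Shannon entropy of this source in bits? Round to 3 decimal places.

H = −Σ pᵢ log₂ pᵢ.
−0.43·log₂(0.43) = 0.5236
−0.23·log₂(0.23) = 0.4877
−0.19·log₂(0.19) = 0.4552
−0.15·log₂(0.15) = 0.4105
Sum ≈ 1.8770 → 1.877 bits.

1.877 bits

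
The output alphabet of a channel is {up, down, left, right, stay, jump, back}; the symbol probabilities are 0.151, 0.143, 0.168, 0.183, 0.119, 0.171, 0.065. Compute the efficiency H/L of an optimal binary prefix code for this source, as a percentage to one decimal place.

97.7%

Entropy H = −Σ p log₂ p ≈ 2.7513 bits.
Huffman merges: 13/200+119/1000→23/125; 143/1000+151/1000→147/500; 21/125+171/1000→339/1000; 183/1000+23/125→367/1000; 147/500+339/1000→633/1000; 367/1000+633/1000→1. L = 2817/1000 ≈ 2.8170.
Efficiency = H/L = 2.7513/2.8170 = 97.7%.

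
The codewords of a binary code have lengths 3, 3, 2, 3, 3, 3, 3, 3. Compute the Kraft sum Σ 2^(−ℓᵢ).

With common denominator 2^3 = 8: Σ 2^(−ℓᵢ) = 1/8 + 1/8 + 2/8 + 1/8 + 1/8 + 1/8 + 1/8 + 1/8 = 9/8 = 1.125.

1.125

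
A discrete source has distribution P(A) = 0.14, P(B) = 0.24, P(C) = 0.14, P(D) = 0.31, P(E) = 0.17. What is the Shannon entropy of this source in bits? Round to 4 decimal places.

2.2467 bits

H = −Σ pᵢ log₂ pᵢ.
−0.14·log₂(0.14) = 0.3971
−0.24·log₂(0.24) = 0.4941
−0.14·log₂(0.14) = 0.3971
−0.31·log₂(0.31) = 0.5238
−0.17·log₂(0.17) = 0.4346
Sum ≈ 2.2467 → 2.2467 bits.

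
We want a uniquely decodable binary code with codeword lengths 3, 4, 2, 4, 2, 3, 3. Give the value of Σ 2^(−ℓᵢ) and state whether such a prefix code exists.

1; yes

With common denominator 2^4 = 16: Σ 2^(−ℓᵢ) = 2/16 + 1/16 + 4/16 + 1/16 + 4/16 + 2/16 + 2/16 = 16/16 = 1.
Kraft's inequality requires Σ ≤ 1; here Σ = 1 ≤ 1, so such a prefix code exists.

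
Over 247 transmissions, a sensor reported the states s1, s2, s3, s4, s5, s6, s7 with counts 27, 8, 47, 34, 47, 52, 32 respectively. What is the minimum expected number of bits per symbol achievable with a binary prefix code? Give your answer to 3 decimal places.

Probabilities are the counts divided by 247.
Repeatedly combine the two least-probable nodes; the expected code length is the sum of the merged weights.
merge 8/247 + 27/247 → 35/247
merge 32/247 + 34/247 → 66/247
merge 35/247 + 47/247 → 82/247
merge 47/247 + 4/19 → 99/247
merge 66/247 + 82/247 → 148/247
merge 99/247 + 148/247 → 1
L = 35/247 + 66/247 + 82/247 + 99/247 + 148/247 + 1 = 677/247 ≈ 2.741 bits/symbol.

2.741 bits/symbol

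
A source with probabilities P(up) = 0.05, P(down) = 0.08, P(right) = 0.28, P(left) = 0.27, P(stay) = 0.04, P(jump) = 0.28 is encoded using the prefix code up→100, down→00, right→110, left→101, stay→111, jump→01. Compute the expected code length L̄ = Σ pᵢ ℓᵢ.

L̄ = Σ pᵢ·ℓᵢ = 0.05·3 + 0.08·2 + 0.28·3 + 0.27·3 + 0.04·3 + 0.28·2 = 2.64 bits/symbol.

2.64 bits/symbol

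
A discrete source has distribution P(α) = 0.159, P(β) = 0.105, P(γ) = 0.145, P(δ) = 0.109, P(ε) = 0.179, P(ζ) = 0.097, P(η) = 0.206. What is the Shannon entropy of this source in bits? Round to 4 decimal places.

H = −Σ pᵢ log₂ pᵢ.
−0.159·log₂(0.159) = 0.4218
−0.105·log₂(0.105) = 0.3414
−0.145·log₂(0.145) = 0.4040
−0.109·log₂(0.109) = 0.3485
−0.179·log₂(0.179) = 0.4443
−0.097·log₂(0.097) = 0.3265
−0.206·log₂(0.206) = 0.4695
Sum ≈ 2.7560 → 2.7560 bits.

2.7560 bits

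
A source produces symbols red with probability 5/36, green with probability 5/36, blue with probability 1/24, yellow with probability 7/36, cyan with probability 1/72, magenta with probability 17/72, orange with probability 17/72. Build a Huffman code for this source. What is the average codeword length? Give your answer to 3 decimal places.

2.583 bits/symbol

Repeatedly combine the two least-probable nodes; the expected code length is the sum of the merged weights.
merge 1/72 + 1/24 → 1/18
merge 1/18 + 5/36 → 7/36
merge 5/36 + 7/36 → 1/3
merge 7/36 + 17/72 → 31/72
merge 17/72 + 1/3 → 41/72
merge 31/72 + 41/72 → 1
L = 1/18 + 7/36 + 1/3 + 31/72 + 41/72 + 1 = 31/12 ≈ 2.583 bits/symbol.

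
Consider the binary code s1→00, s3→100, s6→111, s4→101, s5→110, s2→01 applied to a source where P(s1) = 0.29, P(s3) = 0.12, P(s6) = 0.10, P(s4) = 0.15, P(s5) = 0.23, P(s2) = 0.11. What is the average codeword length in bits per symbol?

2.6 bits/symbol

L̄ = Σ pᵢ·ℓᵢ = 0.29·2 + 0.12·3 + 0.10·3 + 0.15·3 + 0.23·3 + 0.11·2 = 2.6 bits/symbol.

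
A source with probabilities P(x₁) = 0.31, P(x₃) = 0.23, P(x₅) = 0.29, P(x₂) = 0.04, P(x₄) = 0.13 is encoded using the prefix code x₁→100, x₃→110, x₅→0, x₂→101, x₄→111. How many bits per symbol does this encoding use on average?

2.42 bits/symbol

L̄ = Σ pᵢ·ℓᵢ = 0.31·3 + 0.23·3 + 0.29·1 + 0.04·3 + 0.13·3 = 2.42 bits/symbol.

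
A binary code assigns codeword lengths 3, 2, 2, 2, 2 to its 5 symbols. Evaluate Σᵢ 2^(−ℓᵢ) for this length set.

With common denominator 2^3 = 8: Σ 2^(−ℓᵢ) = 1/8 + 2/8 + 2/8 + 2/8 + 2/8 = 9/8 = 1.125.

1.125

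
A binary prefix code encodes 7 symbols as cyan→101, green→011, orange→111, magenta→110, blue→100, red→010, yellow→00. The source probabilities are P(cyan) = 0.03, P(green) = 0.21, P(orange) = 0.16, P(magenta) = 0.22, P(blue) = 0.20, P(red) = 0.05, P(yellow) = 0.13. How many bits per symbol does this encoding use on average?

L̄ = Σ pᵢ·ℓᵢ = 0.03·3 + 0.21·3 + 0.16·3 + 0.22·3 + 0.20·3 + 0.05·3 + 0.13·2 = 2.87 bits/symbol.

2.87 bits/symbol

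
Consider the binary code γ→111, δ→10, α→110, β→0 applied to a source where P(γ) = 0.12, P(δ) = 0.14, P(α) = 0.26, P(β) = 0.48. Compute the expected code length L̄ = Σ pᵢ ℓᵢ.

L̄ = Σ pᵢ·ℓᵢ = 0.12·3 + 0.14·2 + 0.26·3 + 0.48·1 = 1.9 bits/symbol.

1.9 bits/symbol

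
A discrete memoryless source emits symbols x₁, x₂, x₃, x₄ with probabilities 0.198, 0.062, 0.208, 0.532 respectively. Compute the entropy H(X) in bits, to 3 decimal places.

1.667 bits

H = −Σ pᵢ log₂ pᵢ.
−0.198·log₂(0.198) = 0.4626
−0.062·log₂(0.062) = 0.2487
−0.208·log₂(0.208) = 0.4712
−0.532·log₂(0.532) = 0.4844
Sum ≈ 1.6669 → 1.667 bits.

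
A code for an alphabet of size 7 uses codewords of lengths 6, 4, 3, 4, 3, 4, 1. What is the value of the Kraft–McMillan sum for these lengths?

With common denominator 2^6 = 64: Σ 2^(−ℓᵢ) = 1/64 + 4/64 + 8/64 + 4/64 + 8/64 + 4/64 + 32/64 = 61/64 = 0.953125.

0.953125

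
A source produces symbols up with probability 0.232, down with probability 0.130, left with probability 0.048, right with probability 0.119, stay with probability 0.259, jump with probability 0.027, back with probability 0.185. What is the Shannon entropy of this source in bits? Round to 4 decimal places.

H = −Σ pᵢ log₂ pᵢ.
−0.232·log₂(0.232) = 0.4890
−0.130·log₂(0.130) = 0.3826
−0.048·log₂(0.048) = 0.2103
−0.119·log₂(0.119) = 0.3654
−0.259·log₂(0.259) = 0.5048
−0.027·log₂(0.027) = 0.1407
−0.185·log₂(0.185) = 0.4504
Sum ≈ 2.5432 → 2.5432 bits.

2.5432 bits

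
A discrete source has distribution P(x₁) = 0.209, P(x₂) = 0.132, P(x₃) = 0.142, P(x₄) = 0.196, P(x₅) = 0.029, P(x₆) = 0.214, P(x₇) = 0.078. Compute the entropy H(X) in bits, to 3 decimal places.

2.630 bits

H = −Σ pᵢ log₂ pᵢ.
−0.209·log₂(0.209) = 0.4720
−0.132·log₂(0.132) = 0.3856
−0.142·log₂(0.142) = 0.3999
−0.196·log₂(0.196) = 0.4608
−0.029·log₂(0.029) = 0.1481
−0.214·log₂(0.214) = 0.4760
−0.078·log₂(0.078) = 0.2871
Sum ≈ 2.6295 → 2.630 bits.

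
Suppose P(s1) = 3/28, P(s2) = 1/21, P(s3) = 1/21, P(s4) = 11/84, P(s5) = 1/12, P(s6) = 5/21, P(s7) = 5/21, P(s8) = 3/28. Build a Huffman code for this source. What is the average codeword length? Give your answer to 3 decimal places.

2.798 bits/symbol

Repeatedly combine the two least-probable nodes; the expected code length is the sum of the merged weights.
merge 1/21 + 1/21 → 2/21
merge 1/12 + 2/21 → 5/28
merge 3/28 + 3/28 → 3/14
merge 11/84 + 5/28 → 13/42
merge 3/14 + 5/21 → 19/42
merge 5/21 + 13/42 → 23/42
merge 19/42 + 23/42 → 1
L = 2/21 + 5/28 + 3/14 + 13/42 + 19/42 + 23/42 + 1 = 235/84 ≈ 2.798 bits/symbol.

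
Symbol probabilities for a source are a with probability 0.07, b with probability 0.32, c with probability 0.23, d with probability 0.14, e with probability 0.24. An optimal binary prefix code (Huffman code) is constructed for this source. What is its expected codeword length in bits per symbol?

Repeatedly combine the two least-probable nodes; the expected code length is the sum of the merged weights.
merge 7/100 + 7/50 → 21/100
merge 21/100 + 23/100 → 11/25
merge 6/25 + 8/25 → 14/25
merge 11/25 + 14/25 → 1
L = 21/100 + 11/25 + 14/25 + 1 = 221/100 = 2.21 bits/symbol.

2.21 bits/symbol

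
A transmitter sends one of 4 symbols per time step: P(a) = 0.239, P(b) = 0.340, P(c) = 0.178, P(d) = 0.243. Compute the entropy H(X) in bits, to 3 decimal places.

H = −Σ pᵢ log₂ pᵢ.
−0.239·log₂(0.239) = 0.4935
−0.340·log₂(0.340) = 0.5292
−0.178·log₂(0.178) = 0.4432
−0.243·log₂(0.243) = 0.4960
Sum ≈ 1.9619 → 1.962 bits.

1.962 bits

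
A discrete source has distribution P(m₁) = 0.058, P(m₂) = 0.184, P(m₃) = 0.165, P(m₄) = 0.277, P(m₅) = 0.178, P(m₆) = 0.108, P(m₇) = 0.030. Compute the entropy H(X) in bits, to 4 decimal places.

2.5713 bits

H = −Σ pᵢ log₂ pᵢ.
−0.058·log₂(0.058) = 0.2383
−0.184·log₂(0.184) = 0.4494
−0.165·log₂(0.165) = 0.4289
−0.277·log₂(0.277) = 0.5130
−0.178·log₂(0.178) = 0.4432
−0.108·log₂(0.108) = 0.3468
−0.030·log₂(0.030) = 0.1518
Sum ≈ 2.5713 → 2.5713 bits.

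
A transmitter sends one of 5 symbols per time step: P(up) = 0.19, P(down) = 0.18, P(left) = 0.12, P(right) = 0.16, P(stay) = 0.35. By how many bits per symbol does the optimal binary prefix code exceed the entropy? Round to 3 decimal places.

0.059 bits

Entropy H = −Σ p log₂ p ≈ 2.2207 bits.
Huffman merges: 3/25+4/25→7/25; 9/50+19/100→37/100; 7/25+7/20→63/100; 37/100+63/100→1. L = 57/25 ≈ 2.2800.
L − H = 2.2800 − 2.2207 = 0.059 bits.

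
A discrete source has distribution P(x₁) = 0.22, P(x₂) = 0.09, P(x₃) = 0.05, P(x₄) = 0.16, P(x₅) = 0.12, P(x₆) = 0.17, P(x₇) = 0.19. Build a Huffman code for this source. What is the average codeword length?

Repeatedly combine the two least-probable nodes; the expected code length is the sum of the merged weights.
merge 1/20 + 9/100 → 7/50
merge 3/25 + 7/50 → 13/50
merge 4/25 + 17/100 → 33/100
merge 19/100 + 11/50 → 41/100
merge 13/50 + 33/100 → 59/100
merge 41/100 + 59/100 → 1
L = 7/50 + 13/50 + 33/100 + 41/100 + 59/100 + 1 = 273/100 = 2.73 bits/symbol.

2.73 bits/symbol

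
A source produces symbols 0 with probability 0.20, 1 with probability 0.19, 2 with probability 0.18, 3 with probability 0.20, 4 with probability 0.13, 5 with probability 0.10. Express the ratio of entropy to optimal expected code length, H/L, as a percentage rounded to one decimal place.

97.9%

Entropy H = −Σ p log₂ p ≈ 2.5441 bits.
Huffman merges: 1/10+13/100→23/100; 9/50+19/100→37/100; 1/5+1/5→2/5; 23/100+37/100→3/5; 2/5+3/5→1. L = 13/5 ≈ 2.6000.
Efficiency = H/L = 2.5441/2.6000 = 97.9%.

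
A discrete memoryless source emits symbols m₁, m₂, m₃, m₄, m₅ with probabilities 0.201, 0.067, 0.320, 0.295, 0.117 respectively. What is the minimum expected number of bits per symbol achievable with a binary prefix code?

Repeatedly combine the two least-probable nodes; the expected code length is the sum of the merged weights.
merge 67/1000 + 117/1000 → 23/125
merge 23/125 + 201/1000 → 77/200
merge 59/200 + 8/25 → 123/200
merge 77/200 + 123/200 → 1
L = 23/125 + 77/200 + 123/200 + 1 = 273/125 = 2.184 bits/symbol.

2.184 bits/symbol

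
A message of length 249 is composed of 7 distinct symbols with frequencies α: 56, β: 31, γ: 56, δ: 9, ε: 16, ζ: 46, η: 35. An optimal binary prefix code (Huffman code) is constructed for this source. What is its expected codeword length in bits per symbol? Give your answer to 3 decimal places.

2.651 bits/symbol

Probabilities are the counts divided by 249.
Repeatedly combine the two least-probable nodes; the expected code length is the sum of the merged weights.
merge 3/83 + 16/249 → 25/249
merge 25/249 + 31/249 → 56/249
merge 35/249 + 46/249 → 27/83
merge 56/249 + 56/249 → 112/249
merge 56/249 + 27/83 → 137/249
merge 112/249 + 137/249 → 1
L = 25/249 + 56/249 + 27/83 + 112/249 + 137/249 + 1 = 220/83 ≈ 2.651 bits/symbol.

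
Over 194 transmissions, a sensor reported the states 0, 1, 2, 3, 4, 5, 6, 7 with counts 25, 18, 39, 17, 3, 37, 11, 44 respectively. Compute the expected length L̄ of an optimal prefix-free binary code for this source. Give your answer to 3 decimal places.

2.804 bits/symbol

Probabilities are the counts divided by 194.
Repeatedly combine the two least-probable nodes; the expected code length is the sum of the merged weights.
merge 3/194 + 11/194 → 7/97
merge 7/97 + 17/194 → 31/194
merge 9/97 + 25/194 → 43/194
merge 31/194 + 37/194 → 34/97
merge 39/194 + 43/194 → 41/97
merge 22/97 + 34/97 → 56/97
merge 41/97 + 56/97 → 1
L = 7/97 + 31/194 + 43/194 + 34/97 + 41/97 + 56/97 + 1 = 272/97 ≈ 2.804 bits/symbol.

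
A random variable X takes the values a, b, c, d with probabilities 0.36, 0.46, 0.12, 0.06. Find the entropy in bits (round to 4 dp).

H = −Σ pᵢ log₂ pᵢ.
−0.36·log₂(0.36) = 0.5306
−0.46·log₂(0.46) = 0.5153
−0.12·log₂(0.12) = 0.3671
−0.06·log₂(0.06) = 0.2435
Sum ≈ 1.6566 → 1.6566 bits.

1.6566 bits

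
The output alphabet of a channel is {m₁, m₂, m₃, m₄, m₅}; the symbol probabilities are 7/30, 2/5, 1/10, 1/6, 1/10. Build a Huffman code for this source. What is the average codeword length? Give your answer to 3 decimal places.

Repeatedly combine the two least-probable nodes; the expected code length is the sum of the merged weights.
merge 1/10 + 1/10 → 1/5
merge 1/6 + 1/5 → 11/30
merge 7/30 + 11/30 → 3/5
merge 2/5 + 3/5 → 1
L = 1/5 + 11/30 + 3/5 + 1 = 13/6 ≈ 2.167 bits/symbol.

2.167 bits/symbol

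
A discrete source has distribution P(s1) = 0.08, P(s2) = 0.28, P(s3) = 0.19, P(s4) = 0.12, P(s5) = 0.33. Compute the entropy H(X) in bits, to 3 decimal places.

H = −Σ pᵢ log₂ pᵢ.
−0.08·log₂(0.08) = 0.2915
−0.28·log₂(0.28) = 0.5142
−0.19·log₂(0.19) = 0.4552
−0.12·log₂(0.12) = 0.3671
−0.33·log₂(0.33) = 0.5278
Sum ≈ 2.1558 → 2.156 bits.

2.156 bits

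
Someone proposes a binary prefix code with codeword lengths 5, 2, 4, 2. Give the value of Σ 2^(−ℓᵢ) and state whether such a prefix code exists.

With common denominator 2^5 = 32: Σ 2^(−ℓᵢ) = 1/32 + 8/32 + 2/32 + 8/32 = 19/32 = 0.59375.
Kraft's inequality requires Σ ≤ 1; here Σ = 0.59375 ≤ 1, so such a prefix code exists.

0.59375; yes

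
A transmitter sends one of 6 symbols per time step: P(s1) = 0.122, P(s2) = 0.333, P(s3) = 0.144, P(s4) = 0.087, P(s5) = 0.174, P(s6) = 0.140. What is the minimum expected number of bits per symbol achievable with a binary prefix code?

2.493 bits/symbol

Repeatedly combine the two least-probable nodes; the expected code length is the sum of the merged weights.
merge 87/1000 + 61/500 → 209/1000
merge 7/50 + 18/125 → 71/250
merge 87/500 + 209/1000 → 383/1000
merge 71/250 + 333/1000 → 617/1000
merge 383/1000 + 617/1000 → 1
L = 209/1000 + 71/250 + 383/1000 + 617/1000 + 1 = 2493/1000 = 2.493 bits/symbol.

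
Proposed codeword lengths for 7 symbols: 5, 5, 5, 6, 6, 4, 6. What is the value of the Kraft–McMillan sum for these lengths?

0.203125

With common denominator 2^6 = 64: Σ 2^(−ℓᵢ) = 2/64 + 2/64 + 2/64 + 1/64 + 1/64 + 4/64 + 1/64 = 13/64 = 0.203125.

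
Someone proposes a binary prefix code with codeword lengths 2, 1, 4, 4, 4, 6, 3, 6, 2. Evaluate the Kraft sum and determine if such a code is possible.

With common denominator 2^6 = 64: Σ 2^(−ℓᵢ) = 16/64 + 32/64 + 4/64 + 4/64 + 4/64 + 1/64 + 8/64 + 1/64 + 16/64 = 86/64 = 1.34375.
Kraft's inequality requires Σ ≤ 1; here Σ = 1.34375 > 1, so no such prefix code exists.

1.34375; no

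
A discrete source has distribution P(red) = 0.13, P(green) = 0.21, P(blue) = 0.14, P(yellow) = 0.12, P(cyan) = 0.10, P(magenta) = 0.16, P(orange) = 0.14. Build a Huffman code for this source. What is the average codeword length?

Repeatedly combine the two least-probable nodes; the expected code length is the sum of the merged weights.
merge 1/10 + 3/25 → 11/50
merge 13/100 + 7/50 → 27/100
merge 7/50 + 4/25 → 3/10
merge 21/100 + 11/50 → 43/100
merge 27/100 + 3/10 → 57/100
merge 43/100 + 57/100 → 1
L = 11/50 + 27/100 + 3/10 + 43/100 + 57/100 + 1 = 279/100 = 2.79 bits/symbol.

2.79 bits/symbol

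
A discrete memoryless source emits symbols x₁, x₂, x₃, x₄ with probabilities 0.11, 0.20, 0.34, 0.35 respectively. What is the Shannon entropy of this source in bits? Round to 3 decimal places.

H = −Σ pᵢ log₂ pᵢ.
−0.11·log₂(0.11) = 0.3503
−0.20·log₂(0.20) = 0.4644
−0.34·log₂(0.34) = 0.5292
−0.35·log₂(0.35) = 0.5301
Sum ≈ 1.8739 → 1.874 bits.

1.874 bits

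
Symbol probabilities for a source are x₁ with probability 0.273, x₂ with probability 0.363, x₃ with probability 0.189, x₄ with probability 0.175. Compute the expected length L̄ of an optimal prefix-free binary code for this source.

2 bits/symbol

Repeatedly combine the two least-probable nodes; the expected code length is the sum of the merged weights.
merge 7/40 + 189/1000 → 91/250
merge 273/1000 + 363/1000 → 159/250
merge 91/250 + 159/250 → 1
L = 91/250 + 159/250 + 1 = 2 bits/symbol.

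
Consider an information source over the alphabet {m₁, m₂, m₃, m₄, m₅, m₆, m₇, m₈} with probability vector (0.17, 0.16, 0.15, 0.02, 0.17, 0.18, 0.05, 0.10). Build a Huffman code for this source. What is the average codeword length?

Repeatedly combine the two least-probable nodes; the expected code length is the sum of the merged weights.
merge 1/50 + 1/20 → 7/100
merge 7/100 + 1/10 → 17/100
merge 3/20 + 4/25 → 31/100
merge 17/100 + 17/100 → 17/50
merge 17/100 + 9/50 → 7/20
merge 31/100 + 17/50 → 13/20
merge 7/20 + 13/20 → 1
L = 7/100 + 17/100 + 31/100 + 17/50 + 7/20 + 13/20 + 1 = 289/100 = 2.89 bits/symbol.

2.89 bits/symbol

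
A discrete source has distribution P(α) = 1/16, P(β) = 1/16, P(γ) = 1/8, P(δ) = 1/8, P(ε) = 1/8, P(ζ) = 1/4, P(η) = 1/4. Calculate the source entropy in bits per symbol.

2.625 bits

Each probability is a power of 1/2, so log₂(1/p) is an integer.
H = Σ p·log₂(1/p) = 1/16·4 + 1/16·4 + 1/8·3 + 1/8·3 + 1/8·3 + 1/4·2 + 1/4·2 = 2.625 bits.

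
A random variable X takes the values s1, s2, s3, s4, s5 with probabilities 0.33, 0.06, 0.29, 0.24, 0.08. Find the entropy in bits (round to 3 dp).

H = −Σ pᵢ log₂ pᵢ.
−0.33·log₂(0.33) = 0.5278
−0.06·log₂(0.06) = 0.2435
−0.29·log₂(0.29) = 0.5179
−0.24·log₂(0.24) = 0.4941
−0.08·log₂(0.08) = 0.2915
Sum ≈ 2.0749 → 2.075 bits.

2.075 bits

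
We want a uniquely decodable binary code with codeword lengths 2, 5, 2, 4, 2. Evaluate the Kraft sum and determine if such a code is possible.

With common denominator 2^5 = 32: Σ 2^(−ℓᵢ) = 8/32 + 1/32 + 8/32 + 2/32 + 8/32 = 27/32 = 0.84375.
Kraft's inequality requires Σ ≤ 1; here Σ = 0.84375 ≤ 1, so such a prefix code exists.

0.84375; yes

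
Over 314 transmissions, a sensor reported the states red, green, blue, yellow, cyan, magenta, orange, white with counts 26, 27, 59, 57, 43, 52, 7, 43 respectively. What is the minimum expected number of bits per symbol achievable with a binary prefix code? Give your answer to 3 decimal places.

2.917 bits/symbol

Probabilities are the counts divided by 314.
Repeatedly combine the two least-probable nodes; the expected code length is the sum of the merged weights.
merge 7/314 + 13/157 → 33/314
merge 27/314 + 33/314 → 30/157
merge 43/314 + 43/314 → 43/157
merge 26/157 + 57/314 → 109/314
merge 59/314 + 30/157 → 119/314
merge 43/157 + 109/314 → 195/314
merge 119/314 + 195/314 → 1
L = 33/314 + 30/157 + 43/157 + 109/314 + 119/314 + 195/314 + 1 = 458/157 ≈ 2.917 bits/symbol.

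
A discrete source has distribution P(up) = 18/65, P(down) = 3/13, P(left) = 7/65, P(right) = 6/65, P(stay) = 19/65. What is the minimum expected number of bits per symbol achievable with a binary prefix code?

Repeatedly combine the two least-probable nodes; the expected code length is the sum of the merged weights.
merge 6/65 + 7/65 → 1/5
merge 1/5 + 3/13 → 28/65
merge 18/65 + 19/65 → 37/65
merge 28/65 + 37/65 → 1
L = 1/5 + 28/65 + 37/65 + 1 = 11/5 = 2.2 bits/symbol.

2.2 bits/symbol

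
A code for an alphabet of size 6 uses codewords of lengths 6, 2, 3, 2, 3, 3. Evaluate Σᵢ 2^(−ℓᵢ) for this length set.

With common denominator 2^6 = 64: Σ 2^(−ℓᵢ) = 1/64 + 16/64 + 8/64 + 16/64 + 8/64 + 8/64 = 57/64 = 0.890625.

0.890625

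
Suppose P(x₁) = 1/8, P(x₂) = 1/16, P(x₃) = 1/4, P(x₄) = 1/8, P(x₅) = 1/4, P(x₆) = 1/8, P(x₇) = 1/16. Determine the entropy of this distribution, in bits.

Each probability is a power of 1/2, so log₂(1/p) is an integer.
H = Σ p·log₂(1/p) = 1/8·3 + 1/16·4 + 1/4·2 + 1/8·3 + 1/4·2 + 1/8·3 + 1/16·4 = 2.625 bits.

2.625 bits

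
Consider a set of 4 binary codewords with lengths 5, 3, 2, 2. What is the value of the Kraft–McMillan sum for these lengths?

With common denominator 2^5 = 32: Σ 2^(−ℓᵢ) = 1/32 + 4/32 + 8/32 + 8/32 = 21/32 = 0.65625.

0.65625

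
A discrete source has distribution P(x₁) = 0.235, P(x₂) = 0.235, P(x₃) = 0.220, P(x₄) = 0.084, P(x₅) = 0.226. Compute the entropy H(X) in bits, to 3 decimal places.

H = −Σ pᵢ log₂ pᵢ.
−0.235·log₂(0.235) = 0.4910
−0.235·log₂(0.235) = 0.4910
−0.220·log₂(0.220) = 0.4806
−0.084·log₂(0.084) = 0.3002
−0.226·log₂(0.226) = 0.4849
Sum ≈ 2.2476 → 2.248 bits.

2.248 bits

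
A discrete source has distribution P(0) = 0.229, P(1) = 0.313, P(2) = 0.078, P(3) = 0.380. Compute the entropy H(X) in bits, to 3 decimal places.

1.829 bits

H = −Σ pᵢ log₂ pᵢ.
−0.229·log₂(0.229) = 0.4870
−0.313·log₂(0.313) = 0.5245
−0.078·log₂(0.078) = 0.2871
−0.380·log₂(0.380) = 0.5305
Sum ≈ 1.8290 → 1.829 bits.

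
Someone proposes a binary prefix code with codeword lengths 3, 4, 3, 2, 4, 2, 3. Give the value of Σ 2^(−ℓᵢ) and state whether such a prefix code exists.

With common denominator 2^4 = 16: Σ 2^(−ℓᵢ) = 2/16 + 1/16 + 2/16 + 4/16 + 1/16 + 4/16 + 2/16 = 16/16 = 1.
Kraft's inequality requires Σ ≤ 1; here Σ = 1 ≤ 1, so such a prefix code exists.

1; yes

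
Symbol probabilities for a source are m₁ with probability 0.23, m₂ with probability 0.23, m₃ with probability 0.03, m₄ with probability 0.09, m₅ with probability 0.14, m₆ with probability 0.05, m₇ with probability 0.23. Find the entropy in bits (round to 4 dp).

2.5406 bits

H = −Σ pᵢ log₂ pᵢ.
−0.23·log₂(0.23) = 0.4877
−0.23·log₂(0.23) = 0.4877
−0.03·log₂(0.03) = 0.1518
−0.09·log₂(0.09) = 0.3127
−0.14·log₂(0.14) = 0.3971
−0.05·log₂(0.05) = 0.2161
−0.23·log₂(0.23) = 0.4877
Sum ≈ 2.5406 → 2.5406 bits.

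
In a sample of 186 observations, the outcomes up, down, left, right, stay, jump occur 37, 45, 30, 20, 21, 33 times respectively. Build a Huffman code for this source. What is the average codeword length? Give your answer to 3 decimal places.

2.559 bits/symbol

Probabilities are the counts divided by 186.
Repeatedly combine the two least-probable nodes; the expected code length is the sum of the merged weights.
merge 10/93 + 7/62 → 41/186
merge 5/31 + 11/62 → 21/62
merge 37/186 + 41/186 → 13/31
merge 15/62 + 21/62 → 18/31
merge 13/31 + 18/31 → 1
L = 41/186 + 21/62 + 13/31 + 18/31 + 1 = 238/93 ≈ 2.559 bits/symbol.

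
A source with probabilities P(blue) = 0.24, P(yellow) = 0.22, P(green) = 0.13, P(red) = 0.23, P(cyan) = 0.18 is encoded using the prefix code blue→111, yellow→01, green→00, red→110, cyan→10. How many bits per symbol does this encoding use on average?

L̄ = Σ pᵢ·ℓᵢ = 0.24·3 + 0.22·2 + 0.13·2 + 0.23·3 + 0.18·2 = 2.47 bits/symbol.

2.47 bits/symbol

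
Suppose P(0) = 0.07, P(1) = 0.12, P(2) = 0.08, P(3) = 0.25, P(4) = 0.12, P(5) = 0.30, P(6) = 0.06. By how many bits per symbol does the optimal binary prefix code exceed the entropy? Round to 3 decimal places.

0.021 bits

Entropy H = −Σ p log₂ p ≈ 2.5588 bits.
Huffman merges: 3/50+7/100→13/100; 2/25+3/25→1/5; 3/25+13/100→1/4; 1/5+1/4→9/20; 1/4+3/10→11/20; 9/20+11/20→1. L = 129/50 ≈ 2.5800.
L − H = 2.5800 − 2.5588 = 0.021 bits.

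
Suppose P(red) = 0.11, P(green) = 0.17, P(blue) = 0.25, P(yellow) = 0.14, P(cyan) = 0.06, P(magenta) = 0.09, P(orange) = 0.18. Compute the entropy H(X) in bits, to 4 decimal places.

H = −Σ pᵢ log₂ pᵢ.
−0.11·log₂(0.11) = 0.3503
−0.17·log₂(0.17) = 0.4346
−0.25·log₂(0.25) = 0.5000
−0.14·log₂(0.14) = 0.3971
−0.06·log₂(0.06) = 0.2435
−0.09·log₂(0.09) = 0.3127
−0.18·log₂(0.18) = 0.4453
Sum ≈ 2.6835 → 2.6835 bits.

2.6835 bits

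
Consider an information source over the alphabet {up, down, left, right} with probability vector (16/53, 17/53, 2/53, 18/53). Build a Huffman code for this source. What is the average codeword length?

2 bits/symbol

Repeatedly combine the two least-probable nodes; the expected code length is the sum of the merged weights.
merge 2/53 + 16/53 → 18/53
merge 17/53 + 18/53 → 35/53
merge 18/53 + 35/53 → 1
L = 18/53 + 35/53 + 1 = 2 bits/symbol.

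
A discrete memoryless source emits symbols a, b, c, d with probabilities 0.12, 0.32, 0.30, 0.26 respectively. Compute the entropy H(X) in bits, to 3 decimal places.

1.919 bits

H = −Σ pᵢ log₂ pᵢ.
−0.12·log₂(0.12) = 0.3671
−0.32·log₂(0.32) = 0.5260
−0.30·log₂(0.30) = 0.5211
−0.26·log₂(0.26) = 0.5053
Sum ≈ 1.9195 → 1.919 bits.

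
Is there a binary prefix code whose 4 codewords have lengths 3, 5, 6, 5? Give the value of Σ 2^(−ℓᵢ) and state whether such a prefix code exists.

0.203125; yes

With common denominator 2^6 = 64: Σ 2^(−ℓᵢ) = 8/64 + 2/64 + 1/64 + 2/64 = 13/64 = 0.203125.
Kraft's inequality requires Σ ≤ 1; here Σ = 0.203125 ≤ 1, so such a prefix code exists.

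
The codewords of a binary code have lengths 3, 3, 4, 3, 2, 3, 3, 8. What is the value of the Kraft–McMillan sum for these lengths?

With common denominator 2^8 = 256: Σ 2^(−ℓᵢ) = 32/256 + 32/256 + 16/256 + 32/256 + 64/256 + 32/256 + 32/256 + 1/256 = 241/256 = 0.94140625.

0.94140625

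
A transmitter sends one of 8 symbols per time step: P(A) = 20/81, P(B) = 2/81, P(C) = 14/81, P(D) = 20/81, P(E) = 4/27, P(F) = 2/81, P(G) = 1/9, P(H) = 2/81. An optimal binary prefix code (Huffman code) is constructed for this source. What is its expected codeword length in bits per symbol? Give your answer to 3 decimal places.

Repeatedly combine the two least-probable nodes; the expected code length is the sum of the merged weights.
merge 2/81 + 2/81 → 4/81
merge 2/81 + 4/81 → 2/27
merge 2/27 + 1/9 → 5/27
merge 4/27 + 14/81 → 26/81
merge 5/27 + 20/81 → 35/81
merge 20/81 + 26/81 → 46/81
merge 35/81 + 46/81 → 1
L = 4/81 + 2/27 + 5/27 + 26/81 + 35/81 + 46/81 + 1 = 71/27 ≈ 2.630 bits/symbol.

2.630 bits/symbol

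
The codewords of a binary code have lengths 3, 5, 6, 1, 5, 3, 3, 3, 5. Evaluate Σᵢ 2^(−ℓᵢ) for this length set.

With common denominator 2^6 = 64: Σ 2^(−ℓᵢ) = 8/64 + 2/64 + 1/64 + 32/64 + 2/64 + 8/64 + 8/64 + 8/64 + 2/64 = 71/64 = 1.109375.

1.109375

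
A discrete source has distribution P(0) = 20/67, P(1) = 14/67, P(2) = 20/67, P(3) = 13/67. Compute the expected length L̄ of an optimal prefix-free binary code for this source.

Repeatedly combine the two least-probable nodes; the expected code length is the sum of the merged weights.
merge 13/67 + 14/67 → 27/67
merge 20/67 + 20/67 → 40/67
merge 27/67 + 40/67 → 1
L = 27/67 + 40/67 + 1 = 2 bits/symbol.

2 bits/symbol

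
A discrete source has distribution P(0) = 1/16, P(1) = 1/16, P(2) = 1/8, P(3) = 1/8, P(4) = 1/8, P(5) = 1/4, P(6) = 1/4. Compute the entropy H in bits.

2.625 bits

Each probability is a power of 1/2, so log₂(1/p) is an integer.
H = Σ p·log₂(1/p) = 1/16·4 + 1/16·4 + 1/8·3 + 1/8·3 + 1/8·3 + 1/4·2 + 1/4·2 = 2.625 bits.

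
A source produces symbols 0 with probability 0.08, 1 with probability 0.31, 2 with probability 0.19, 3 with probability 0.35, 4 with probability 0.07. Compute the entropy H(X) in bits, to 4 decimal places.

2.0692 bits

H = −Σ pᵢ log₂ pᵢ.
−0.08·log₂(0.08) = 0.2915
−0.31·log₂(0.31) = 0.5238
−0.19·log₂(0.19) = 0.4552
−0.35·log₂(0.35) = 0.5301
−0.07·log₂(0.07) = 0.2686
Sum ≈ 2.0692 → 2.0692 bits.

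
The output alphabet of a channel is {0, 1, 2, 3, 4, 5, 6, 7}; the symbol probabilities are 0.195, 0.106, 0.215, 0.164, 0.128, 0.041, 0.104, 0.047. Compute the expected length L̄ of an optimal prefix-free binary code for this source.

Repeatedly combine the two least-probable nodes; the expected code length is the sum of the merged weights.
merge 41/1000 + 47/1000 → 11/125
merge 11/125 + 13/125 → 24/125
merge 53/500 + 16/125 → 117/500
merge 41/250 + 24/125 → 89/250
merge 39/200 + 43/200 → 41/100
merge 117/500 + 89/250 → 59/100
merge 41/100 + 59/100 → 1
L = 11/125 + 24/125 + 117/500 + 89/250 + 41/100 + 59/100 + 1 = 287/100 = 2.87 bits/symbol.

2.87 bits/symbol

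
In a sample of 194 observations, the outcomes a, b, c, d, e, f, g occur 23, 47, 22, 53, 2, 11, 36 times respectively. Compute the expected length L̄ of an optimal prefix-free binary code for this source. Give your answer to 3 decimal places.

Probabilities are the counts divided by 194.
Repeatedly combine the two least-probable nodes; the expected code length is the sum of the merged weights.
merge 1/97 + 11/194 → 13/194
merge 13/194 + 11/97 → 35/194
merge 23/194 + 35/194 → 29/97
merge 18/97 + 47/194 → 83/194
merge 53/194 + 29/97 → 111/194
merge 83/194 + 111/194 → 1
L = 13/194 + 35/194 + 29/97 + 83/194 + 111/194 + 1 = 247/97 ≈ 2.546 bits/symbol.

2.546 bits/symbol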